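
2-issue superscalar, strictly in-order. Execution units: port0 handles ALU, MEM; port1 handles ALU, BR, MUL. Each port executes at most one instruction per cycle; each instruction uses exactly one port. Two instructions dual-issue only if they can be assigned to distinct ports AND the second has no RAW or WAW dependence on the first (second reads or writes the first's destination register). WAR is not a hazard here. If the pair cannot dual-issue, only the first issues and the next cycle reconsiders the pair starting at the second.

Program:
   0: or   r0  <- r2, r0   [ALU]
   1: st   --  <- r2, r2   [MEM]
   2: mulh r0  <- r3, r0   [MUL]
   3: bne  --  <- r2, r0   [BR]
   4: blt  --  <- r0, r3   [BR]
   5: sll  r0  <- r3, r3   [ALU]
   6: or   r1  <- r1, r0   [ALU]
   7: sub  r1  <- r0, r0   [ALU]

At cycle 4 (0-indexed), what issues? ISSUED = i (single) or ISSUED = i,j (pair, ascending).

ISSUED = 6

  cy0 -> i0&i1 (or.ALU+st.MEM) dual
  cy1 -> i2 (mulh.MUL) no-port MUL/BR
  cy2 -> i3 (bne.BR) no-port BR/BR
  cy3 -> i4&i5 (blt.BR+sll.ALU) dual
  cy4 -> i6 (or.ALU) WAW r1
  cy5 -> i7 (sub.ALU) tail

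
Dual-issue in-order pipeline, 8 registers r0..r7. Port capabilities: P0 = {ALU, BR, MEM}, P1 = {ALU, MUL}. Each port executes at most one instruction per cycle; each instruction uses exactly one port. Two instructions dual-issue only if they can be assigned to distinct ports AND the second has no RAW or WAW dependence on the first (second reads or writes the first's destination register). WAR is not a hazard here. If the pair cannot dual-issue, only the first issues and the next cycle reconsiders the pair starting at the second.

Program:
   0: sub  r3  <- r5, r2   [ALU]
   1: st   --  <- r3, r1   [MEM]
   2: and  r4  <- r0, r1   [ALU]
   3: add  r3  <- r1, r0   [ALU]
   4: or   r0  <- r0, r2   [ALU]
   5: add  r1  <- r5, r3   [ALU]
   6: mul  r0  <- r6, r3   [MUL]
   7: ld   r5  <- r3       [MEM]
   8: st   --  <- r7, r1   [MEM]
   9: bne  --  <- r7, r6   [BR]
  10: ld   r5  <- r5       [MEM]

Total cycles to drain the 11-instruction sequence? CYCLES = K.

t=0 i0:sub ; RAW r3
t=1 i1/i2:st/and ; 2-wide
t=2 i3/i4:add/or ; 2-wide
t=3 i5/i6:add/mul ; 2-wide
t=4 i7:ld ; no-port MEM/MEM
t=5 i8:st ; no-port MEM/BR
t=6 i9:bne ; no-port BR/MEM
t=7 i10:ld ; tail

CYCLES = 8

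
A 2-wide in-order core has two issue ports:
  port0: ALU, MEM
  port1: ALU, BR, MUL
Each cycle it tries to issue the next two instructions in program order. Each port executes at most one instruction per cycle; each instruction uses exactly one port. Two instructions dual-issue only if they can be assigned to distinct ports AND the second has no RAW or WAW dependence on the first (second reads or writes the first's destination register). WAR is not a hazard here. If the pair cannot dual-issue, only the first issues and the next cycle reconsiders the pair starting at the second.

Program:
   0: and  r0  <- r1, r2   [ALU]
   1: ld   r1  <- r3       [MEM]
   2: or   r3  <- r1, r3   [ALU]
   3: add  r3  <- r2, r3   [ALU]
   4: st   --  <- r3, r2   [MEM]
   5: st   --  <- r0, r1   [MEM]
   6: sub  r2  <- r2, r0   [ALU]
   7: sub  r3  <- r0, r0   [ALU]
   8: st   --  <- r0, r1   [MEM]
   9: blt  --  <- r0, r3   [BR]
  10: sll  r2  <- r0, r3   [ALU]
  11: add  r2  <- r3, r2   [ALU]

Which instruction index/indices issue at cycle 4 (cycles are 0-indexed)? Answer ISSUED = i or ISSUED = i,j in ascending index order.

ISSUED = 5,6

#0 head=0: and;ld i0/i1 2-wide
#1 head=2: or i2 RAW+WAW r3
#2 head=3: add i3 RAW r3
#3 head=4: st i4 no-port MEM/MEM
#4 head=5: st;sub i5/i6 2-wide
#5 head=7: sub;st i7/i8 2-wide
#6 head=9: blt;sll i9/i10 2-wide
#7 head=11: add i11 tail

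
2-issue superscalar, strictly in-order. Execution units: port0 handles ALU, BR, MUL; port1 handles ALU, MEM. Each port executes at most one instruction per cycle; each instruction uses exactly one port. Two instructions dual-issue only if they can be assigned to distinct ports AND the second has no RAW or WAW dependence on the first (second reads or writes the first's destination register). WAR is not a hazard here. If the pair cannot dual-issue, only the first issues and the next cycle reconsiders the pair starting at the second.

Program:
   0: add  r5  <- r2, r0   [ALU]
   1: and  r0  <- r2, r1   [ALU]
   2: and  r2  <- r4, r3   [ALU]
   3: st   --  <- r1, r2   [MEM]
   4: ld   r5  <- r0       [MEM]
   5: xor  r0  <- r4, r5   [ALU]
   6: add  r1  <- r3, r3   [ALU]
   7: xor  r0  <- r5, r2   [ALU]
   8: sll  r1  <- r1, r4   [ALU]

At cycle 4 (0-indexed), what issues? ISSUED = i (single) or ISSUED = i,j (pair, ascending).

#0 head=0: add.ALU;and.ALU i0,i1 pair
#1 head=2: and.ALU i2 RAW r2
#2 head=3: st.MEM i3 no-port MEM/MEM
#3 head=4: ld.MEM i4 RAW r5
#4 head=5: xor.ALU;add.ALU i5,i6 pair
#5 head=7: xor.ALU;sll.ALU i7,i8 pair

ISSUED = 5,6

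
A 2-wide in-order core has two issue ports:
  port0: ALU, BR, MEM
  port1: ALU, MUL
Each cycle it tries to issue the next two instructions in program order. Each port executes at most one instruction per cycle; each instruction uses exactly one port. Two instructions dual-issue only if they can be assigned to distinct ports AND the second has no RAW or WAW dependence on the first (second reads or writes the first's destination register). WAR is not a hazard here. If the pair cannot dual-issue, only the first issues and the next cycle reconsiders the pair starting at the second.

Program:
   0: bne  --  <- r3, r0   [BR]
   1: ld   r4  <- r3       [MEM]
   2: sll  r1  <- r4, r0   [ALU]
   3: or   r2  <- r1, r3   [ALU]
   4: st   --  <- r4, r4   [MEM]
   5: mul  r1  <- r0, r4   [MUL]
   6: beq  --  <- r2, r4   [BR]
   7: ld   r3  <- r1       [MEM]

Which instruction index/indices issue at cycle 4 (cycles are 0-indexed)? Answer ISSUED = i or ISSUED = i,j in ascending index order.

ISSUED = 5,6

c0: i0 bne.BR  no-port BR/MEM
c1: i1 ld.MEM  RAW r4
c2: i2 sll.ALU  RAW r1
c3: i3&i4 or.ALU st.MEM  pair
c4: i5&i6 mul.MUL beq.BR  pair
c5: i7 ld.MEM  tail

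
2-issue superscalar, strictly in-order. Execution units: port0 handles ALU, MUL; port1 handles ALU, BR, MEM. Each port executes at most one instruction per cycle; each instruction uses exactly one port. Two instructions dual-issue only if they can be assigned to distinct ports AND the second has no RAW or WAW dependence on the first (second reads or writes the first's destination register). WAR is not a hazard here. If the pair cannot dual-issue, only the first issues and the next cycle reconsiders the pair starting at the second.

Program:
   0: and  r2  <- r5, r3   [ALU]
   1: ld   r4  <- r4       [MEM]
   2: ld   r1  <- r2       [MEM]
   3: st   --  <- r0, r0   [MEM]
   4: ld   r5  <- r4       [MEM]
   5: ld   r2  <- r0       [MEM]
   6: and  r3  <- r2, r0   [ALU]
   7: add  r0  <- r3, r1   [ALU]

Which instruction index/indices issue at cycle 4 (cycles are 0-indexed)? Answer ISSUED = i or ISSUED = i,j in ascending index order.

ISSUED = 5

  cy0 -> i0+i1 (and+ld) pair
  cy1 -> i2 (ld) no-port MEM/MEM
  cy2 -> i3 (st) no-port MEM/MEM
  cy3 -> i4 (ld) no-port MEM/MEM
  cy4 -> i5 (ld) RAW r2
  cy5 -> i6 (and) RAW r3
  cy6 -> i7 (add) tail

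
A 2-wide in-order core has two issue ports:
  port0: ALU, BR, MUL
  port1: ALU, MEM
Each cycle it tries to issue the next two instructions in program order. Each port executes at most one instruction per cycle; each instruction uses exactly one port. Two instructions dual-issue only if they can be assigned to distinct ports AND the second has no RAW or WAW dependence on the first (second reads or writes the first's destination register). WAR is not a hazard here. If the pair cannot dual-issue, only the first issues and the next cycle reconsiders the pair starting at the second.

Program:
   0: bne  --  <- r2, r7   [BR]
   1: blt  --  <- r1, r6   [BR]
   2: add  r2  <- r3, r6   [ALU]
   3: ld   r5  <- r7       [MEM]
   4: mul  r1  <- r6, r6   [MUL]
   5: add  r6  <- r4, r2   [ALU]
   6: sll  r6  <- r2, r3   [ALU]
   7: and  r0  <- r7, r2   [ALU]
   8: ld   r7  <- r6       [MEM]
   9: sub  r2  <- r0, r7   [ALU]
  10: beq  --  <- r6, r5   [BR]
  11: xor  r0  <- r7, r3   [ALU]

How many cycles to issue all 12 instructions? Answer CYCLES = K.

CYCLES = 8

0. bne @i0  | no-port BR/BR
1. blt;add @i1+i2  | 2-wide
2. ld;mul @i3+i4  | 2-wide
3. add @i5  | WAW r6
4. sll;and @i6+i7  | 2-wide
5. ld @i8  | RAW r7
6. sub;beq @i9+i10  | 2-wide
7. xor @i11  | tail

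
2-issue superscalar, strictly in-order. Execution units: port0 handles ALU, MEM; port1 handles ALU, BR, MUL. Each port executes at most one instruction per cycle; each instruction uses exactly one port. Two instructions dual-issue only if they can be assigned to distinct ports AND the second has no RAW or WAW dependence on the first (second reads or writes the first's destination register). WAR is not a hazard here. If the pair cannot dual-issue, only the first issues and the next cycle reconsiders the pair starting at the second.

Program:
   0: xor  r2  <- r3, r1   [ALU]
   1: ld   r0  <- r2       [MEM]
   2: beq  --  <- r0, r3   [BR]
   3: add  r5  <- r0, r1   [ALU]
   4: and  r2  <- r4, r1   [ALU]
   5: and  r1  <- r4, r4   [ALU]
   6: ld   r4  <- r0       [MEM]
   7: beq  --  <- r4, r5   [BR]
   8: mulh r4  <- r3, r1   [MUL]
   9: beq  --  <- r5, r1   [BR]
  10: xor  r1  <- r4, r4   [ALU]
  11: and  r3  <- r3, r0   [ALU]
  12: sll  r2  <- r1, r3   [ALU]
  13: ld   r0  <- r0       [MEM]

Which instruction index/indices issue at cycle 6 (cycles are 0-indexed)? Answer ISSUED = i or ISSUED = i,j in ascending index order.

ISSUED = 8

[0] i0  xor.ALU  -- RAW r2
[1] i1  ld.MEM  -- RAW r0
[2] i2&i3  beq.BR+add.ALU  -- 2-wide
[3] i4&i5  and.ALU+and.ALU  -- 2-wide
[4] i6  ld.MEM  -- RAW r4
[5] i7  beq.BR  -- no-port BR/MUL
[6] i8  mulh.MUL  -- no-port MUL/BR
[7] i9&i10  beq.BR+xor.ALU  -- 2-wide
[8] i11  and.ALU  -- RAW r3
[9] i12&i13  sll.ALU+ld.MEM  -- 2-wide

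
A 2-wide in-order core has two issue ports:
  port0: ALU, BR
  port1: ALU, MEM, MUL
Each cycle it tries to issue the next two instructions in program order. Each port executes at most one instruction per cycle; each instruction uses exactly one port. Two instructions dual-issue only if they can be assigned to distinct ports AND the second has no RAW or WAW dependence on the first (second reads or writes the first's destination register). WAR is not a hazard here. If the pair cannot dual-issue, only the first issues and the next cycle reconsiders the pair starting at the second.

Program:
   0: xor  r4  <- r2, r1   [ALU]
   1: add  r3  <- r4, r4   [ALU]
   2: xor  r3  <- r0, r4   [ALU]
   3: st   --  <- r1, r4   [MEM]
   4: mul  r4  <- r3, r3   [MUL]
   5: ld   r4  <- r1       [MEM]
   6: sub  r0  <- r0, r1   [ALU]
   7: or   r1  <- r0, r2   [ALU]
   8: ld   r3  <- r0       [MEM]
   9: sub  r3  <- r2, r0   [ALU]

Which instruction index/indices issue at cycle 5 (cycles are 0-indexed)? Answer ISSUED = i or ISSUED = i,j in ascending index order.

t=0 i0:xor ; RAW r4
t=1 i1:add ; WAW r3
t=2 i2/i3:xor/st ; pair
t=3 i4:mul ; no-port MUL/MEM
t=4 i5/i6:ld/sub ; pair
t=5 i7/i8:or/ld ; pair
t=6 i9:sub ; tail

ISSUED = 7,8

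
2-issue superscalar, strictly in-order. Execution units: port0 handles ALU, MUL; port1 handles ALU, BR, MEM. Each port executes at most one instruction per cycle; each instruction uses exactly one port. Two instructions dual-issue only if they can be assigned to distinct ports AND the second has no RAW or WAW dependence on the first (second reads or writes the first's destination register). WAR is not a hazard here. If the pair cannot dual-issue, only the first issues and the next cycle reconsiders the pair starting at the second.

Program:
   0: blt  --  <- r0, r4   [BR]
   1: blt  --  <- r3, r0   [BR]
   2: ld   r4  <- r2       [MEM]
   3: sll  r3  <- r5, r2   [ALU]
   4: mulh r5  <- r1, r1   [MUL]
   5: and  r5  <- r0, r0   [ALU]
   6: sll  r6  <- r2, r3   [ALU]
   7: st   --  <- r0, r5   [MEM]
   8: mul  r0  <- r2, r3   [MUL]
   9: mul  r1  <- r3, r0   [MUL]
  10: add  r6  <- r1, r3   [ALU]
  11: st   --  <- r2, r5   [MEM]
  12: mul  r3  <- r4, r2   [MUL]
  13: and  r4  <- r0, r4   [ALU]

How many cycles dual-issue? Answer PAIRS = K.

0. blt.BR @i0  | no-port BR/BR
1. blt.BR @i1  | no-port BR/MEM
2. ld.MEM/sll.ALU @i2+i3  | 2-wide
3. mulh.MUL @i4  | WAW r5
4. and.ALU/sll.ALU @i5+i6  | 2-wide
5. st.MEM/mul.MUL @i7+i8  | 2-wide
6. mul.MUL @i9  | RAW r1
7. add.ALU/st.MEM @i10+i11  | 2-wide
8. mul.MUL/and.ALU @i12+i13  | 2-wide

PAIRS = 5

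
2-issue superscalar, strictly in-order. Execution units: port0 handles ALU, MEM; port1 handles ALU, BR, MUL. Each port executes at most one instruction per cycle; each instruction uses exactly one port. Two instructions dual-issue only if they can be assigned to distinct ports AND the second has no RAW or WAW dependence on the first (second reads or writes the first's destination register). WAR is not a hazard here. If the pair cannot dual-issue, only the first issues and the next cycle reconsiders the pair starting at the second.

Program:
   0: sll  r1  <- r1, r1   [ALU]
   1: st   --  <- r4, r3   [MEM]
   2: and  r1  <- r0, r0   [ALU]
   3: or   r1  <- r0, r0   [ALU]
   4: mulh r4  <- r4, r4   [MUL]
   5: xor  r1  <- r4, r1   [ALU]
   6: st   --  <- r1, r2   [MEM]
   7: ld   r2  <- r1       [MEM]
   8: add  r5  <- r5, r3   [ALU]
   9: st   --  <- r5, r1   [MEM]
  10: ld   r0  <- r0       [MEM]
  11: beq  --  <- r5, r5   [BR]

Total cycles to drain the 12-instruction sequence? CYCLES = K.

#0 head=0: sll.ALU/st.MEM i0&i1 2-wide
#1 head=2: and.ALU i2 WAW r1
#2 head=3: or.ALU/mulh.MUL i3&i4 2-wide
#3 head=5: xor.ALU i5 RAW r1
#4 head=6: st.MEM i6 no-port MEM/MEM
#5 head=7: ld.MEM/add.ALU i7&i8 2-wide
#6 head=9: st.MEM i9 no-port MEM/MEM
#7 head=10: ld.MEM/beq.BR i10&i11 2-wide

CYCLES = 8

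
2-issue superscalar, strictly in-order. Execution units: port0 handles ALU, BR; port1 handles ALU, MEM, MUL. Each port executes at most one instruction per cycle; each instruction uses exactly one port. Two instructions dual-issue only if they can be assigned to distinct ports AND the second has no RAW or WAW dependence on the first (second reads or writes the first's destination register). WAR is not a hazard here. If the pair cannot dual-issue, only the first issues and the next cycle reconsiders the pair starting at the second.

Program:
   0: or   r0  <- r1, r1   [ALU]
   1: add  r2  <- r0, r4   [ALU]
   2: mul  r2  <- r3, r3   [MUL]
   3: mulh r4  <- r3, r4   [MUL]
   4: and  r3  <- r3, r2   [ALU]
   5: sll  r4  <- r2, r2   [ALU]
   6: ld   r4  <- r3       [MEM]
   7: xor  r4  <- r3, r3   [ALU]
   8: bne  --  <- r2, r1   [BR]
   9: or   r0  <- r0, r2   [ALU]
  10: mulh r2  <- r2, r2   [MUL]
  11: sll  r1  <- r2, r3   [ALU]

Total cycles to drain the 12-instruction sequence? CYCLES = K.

CYCLES = 9

0. or @i0  | RAW r0
1. add @i1  | WAW r2
2. mul @i2  | no-port MUL/MUL
3. mulh/and @i3,i4  | dual
4. sll @i5  | WAW r4
5. ld @i6  | WAW r4
6. xor/bne @i7,i8  | dual
7. or/mulh @i9,i10  | dual
8. sll @i11  | tail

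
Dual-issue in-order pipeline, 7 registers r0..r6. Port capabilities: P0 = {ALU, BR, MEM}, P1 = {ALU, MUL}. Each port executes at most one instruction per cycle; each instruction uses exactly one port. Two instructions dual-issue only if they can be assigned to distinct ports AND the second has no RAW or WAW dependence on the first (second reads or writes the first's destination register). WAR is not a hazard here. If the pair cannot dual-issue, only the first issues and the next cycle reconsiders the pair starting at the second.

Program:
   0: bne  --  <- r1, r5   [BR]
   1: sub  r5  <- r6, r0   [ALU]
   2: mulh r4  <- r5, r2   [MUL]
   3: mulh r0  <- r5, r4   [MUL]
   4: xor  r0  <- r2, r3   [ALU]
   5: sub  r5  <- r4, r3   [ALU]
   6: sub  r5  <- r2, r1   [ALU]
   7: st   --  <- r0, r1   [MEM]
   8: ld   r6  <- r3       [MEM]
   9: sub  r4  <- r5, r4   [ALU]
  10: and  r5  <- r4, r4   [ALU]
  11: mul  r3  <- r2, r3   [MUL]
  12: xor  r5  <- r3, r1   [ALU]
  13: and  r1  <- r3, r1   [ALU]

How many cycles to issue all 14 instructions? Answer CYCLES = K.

  cy0 -> i0+i1 (bne.BR/sub.ALU) pair
  cy1 -> i2 (mulh.MUL) no-port MUL/MUL
  cy2 -> i3 (mulh.MUL) WAW r0
  cy3 -> i4+i5 (xor.ALU/sub.ALU) pair
  cy4 -> i6+i7 (sub.ALU/st.MEM) pair
  cy5 -> i8+i9 (ld.MEM/sub.ALU) pair
  cy6 -> i10+i11 (and.ALU/mul.MUL) pair
  cy7 -> i12+i13 (xor.ALU/and.ALU) pair

CYCLES = 8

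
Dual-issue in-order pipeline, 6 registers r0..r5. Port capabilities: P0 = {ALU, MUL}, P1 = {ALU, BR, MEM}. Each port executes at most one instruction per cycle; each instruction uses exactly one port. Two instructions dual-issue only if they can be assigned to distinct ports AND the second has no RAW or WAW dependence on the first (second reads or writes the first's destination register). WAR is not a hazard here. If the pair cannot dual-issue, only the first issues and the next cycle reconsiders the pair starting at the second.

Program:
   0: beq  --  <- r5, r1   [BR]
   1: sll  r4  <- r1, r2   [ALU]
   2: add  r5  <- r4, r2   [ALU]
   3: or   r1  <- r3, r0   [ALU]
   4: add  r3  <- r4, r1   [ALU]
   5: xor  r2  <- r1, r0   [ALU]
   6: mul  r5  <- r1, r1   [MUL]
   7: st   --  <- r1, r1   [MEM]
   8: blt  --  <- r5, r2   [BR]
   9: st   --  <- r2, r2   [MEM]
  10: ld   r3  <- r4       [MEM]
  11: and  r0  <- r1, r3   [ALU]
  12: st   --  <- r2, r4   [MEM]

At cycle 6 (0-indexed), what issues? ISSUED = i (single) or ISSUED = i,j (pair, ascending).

ISSUED = 10

0. beq sll @i0+i1  | pair
1. add or @i2+i3  | pair
2. add xor @i4+i5  | pair
3. mul st @i6+i7  | pair
4. blt @i8  | no-port BR/MEM
5. st @i9  | no-port MEM/MEM
6. ld @i10  | RAW r3
7. and st @i11+i12  | pair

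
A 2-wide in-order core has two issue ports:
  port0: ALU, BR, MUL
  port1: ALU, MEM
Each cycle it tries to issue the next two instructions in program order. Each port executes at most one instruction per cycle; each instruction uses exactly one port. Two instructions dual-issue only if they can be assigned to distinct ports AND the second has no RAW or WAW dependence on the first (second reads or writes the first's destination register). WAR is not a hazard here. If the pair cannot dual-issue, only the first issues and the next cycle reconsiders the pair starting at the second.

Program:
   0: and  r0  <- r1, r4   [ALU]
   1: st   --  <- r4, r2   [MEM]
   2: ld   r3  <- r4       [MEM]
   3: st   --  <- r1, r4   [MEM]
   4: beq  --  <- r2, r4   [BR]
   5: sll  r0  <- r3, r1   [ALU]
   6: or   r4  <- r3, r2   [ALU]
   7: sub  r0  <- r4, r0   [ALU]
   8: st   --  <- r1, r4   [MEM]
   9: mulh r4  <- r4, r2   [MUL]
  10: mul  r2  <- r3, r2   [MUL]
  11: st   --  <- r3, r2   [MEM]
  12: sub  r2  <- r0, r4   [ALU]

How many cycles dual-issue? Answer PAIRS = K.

PAIRS = 5

[0] i0,i1  and/st  -- pair
[1] i2  ld  -- no-port MEM/MEM
[2] i3,i4  st/beq  -- pair
[3] i5,i6  sll/or  -- pair
[4] i7,i8  sub/st  -- pair
[5] i9  mulh  -- no-port MUL/MUL
[6] i10  mul  -- RAW r2
[7] i11,i12  st/sub  -- pair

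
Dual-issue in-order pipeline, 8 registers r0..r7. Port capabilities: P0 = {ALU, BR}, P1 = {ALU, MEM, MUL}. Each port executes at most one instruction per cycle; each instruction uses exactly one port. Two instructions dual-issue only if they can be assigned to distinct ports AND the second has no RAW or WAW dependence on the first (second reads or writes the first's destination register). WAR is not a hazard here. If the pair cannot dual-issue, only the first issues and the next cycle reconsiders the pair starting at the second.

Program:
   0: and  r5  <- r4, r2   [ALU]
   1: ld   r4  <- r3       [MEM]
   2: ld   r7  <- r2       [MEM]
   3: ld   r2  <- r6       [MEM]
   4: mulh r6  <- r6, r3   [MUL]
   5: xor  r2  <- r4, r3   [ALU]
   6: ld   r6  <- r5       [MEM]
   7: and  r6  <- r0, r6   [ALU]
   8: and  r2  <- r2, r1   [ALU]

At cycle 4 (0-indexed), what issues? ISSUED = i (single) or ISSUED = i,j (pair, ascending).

ISSUED = 6

#0 head=0: and.ALU ld.MEM i0+i1 dual
#1 head=2: ld.MEM i2 no-port MEM/MEM
#2 head=3: ld.MEM i3 no-port MEM/MUL
#3 head=4: mulh.MUL xor.ALU i4+i5 dual
#4 head=6: ld.MEM i6 RAW+WAW r6
#5 head=7: and.ALU and.ALU i7+i8 dual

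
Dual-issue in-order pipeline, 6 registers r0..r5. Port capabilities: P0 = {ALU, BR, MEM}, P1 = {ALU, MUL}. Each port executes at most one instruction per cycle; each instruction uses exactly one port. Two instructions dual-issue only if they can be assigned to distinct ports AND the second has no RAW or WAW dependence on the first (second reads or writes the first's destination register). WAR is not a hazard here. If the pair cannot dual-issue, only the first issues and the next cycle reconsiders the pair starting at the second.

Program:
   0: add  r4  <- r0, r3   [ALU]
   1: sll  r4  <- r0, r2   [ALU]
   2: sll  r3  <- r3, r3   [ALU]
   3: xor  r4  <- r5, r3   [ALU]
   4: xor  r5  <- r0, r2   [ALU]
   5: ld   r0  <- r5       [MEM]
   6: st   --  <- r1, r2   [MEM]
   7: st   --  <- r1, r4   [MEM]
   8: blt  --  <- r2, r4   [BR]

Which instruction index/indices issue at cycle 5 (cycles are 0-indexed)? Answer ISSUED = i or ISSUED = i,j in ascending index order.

ISSUED = 7

  cy0 -> i0 (add) WAW r4
  cy1 -> i1&i2 (sll/sll) pair
  cy2 -> i3&i4 (xor/xor) pair
  cy3 -> i5 (ld) no-port MEM/MEM
  cy4 -> i6 (st) no-port MEM/MEM
  cy5 -> i7 (st) no-port MEM/BR
  cy6 -> i8 (blt) tail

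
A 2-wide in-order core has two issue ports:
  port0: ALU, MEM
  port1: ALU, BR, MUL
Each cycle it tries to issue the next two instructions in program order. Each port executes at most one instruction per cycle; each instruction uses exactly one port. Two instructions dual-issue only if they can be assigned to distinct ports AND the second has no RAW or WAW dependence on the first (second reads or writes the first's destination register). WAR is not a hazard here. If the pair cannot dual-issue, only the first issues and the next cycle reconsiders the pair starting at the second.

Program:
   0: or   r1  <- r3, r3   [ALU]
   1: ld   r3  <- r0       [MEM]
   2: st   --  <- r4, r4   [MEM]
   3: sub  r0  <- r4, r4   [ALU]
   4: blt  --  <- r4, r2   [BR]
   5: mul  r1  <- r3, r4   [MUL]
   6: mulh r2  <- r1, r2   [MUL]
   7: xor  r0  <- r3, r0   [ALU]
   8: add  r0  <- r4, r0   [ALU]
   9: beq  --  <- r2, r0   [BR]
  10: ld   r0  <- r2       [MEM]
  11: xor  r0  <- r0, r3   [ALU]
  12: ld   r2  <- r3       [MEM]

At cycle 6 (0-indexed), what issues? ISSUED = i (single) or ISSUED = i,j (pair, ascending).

c0: i0,i1 or.ALU;ld.MEM  2-wide
c1: i2,i3 st.MEM;sub.ALU  2-wide
c2: i4 blt.BR  no-port BR/MUL
c3: i5 mul.MUL  no-port MUL/MUL
c4: i6,i7 mulh.MUL;xor.ALU  2-wide
c5: i8 add.ALU  RAW r0
c6: i9,i10 beq.BR;ld.MEM  2-wide
c7: i11,i12 xor.ALU;ld.MEM  2-wide

ISSUED = 9,10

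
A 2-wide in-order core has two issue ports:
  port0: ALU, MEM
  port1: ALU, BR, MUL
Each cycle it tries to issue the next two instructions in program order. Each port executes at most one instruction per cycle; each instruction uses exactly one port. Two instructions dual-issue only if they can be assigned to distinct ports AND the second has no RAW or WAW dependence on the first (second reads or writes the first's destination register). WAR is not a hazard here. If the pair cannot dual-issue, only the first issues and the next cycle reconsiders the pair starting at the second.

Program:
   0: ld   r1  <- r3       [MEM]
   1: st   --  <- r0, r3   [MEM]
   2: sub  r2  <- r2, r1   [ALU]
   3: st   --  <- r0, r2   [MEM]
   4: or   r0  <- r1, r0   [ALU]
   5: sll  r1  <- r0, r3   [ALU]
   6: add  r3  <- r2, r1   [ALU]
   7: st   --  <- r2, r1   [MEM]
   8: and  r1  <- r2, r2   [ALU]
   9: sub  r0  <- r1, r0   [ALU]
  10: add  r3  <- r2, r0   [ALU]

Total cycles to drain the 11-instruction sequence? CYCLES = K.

CYCLES = 8

[0] i0  ld.MEM  -- no-port MEM/MEM
[1] i1&i2  st.MEM;sub.ALU  -- 2-wide
[2] i3&i4  st.MEM;or.ALU  -- 2-wide
[3] i5  sll.ALU  -- RAW r1
[4] i6&i7  add.ALU;st.MEM  -- 2-wide
[5] i8  and.ALU  -- RAW r1
[6] i9  sub.ALU  -- RAW r0
[7] i10  add.ALU  -- tail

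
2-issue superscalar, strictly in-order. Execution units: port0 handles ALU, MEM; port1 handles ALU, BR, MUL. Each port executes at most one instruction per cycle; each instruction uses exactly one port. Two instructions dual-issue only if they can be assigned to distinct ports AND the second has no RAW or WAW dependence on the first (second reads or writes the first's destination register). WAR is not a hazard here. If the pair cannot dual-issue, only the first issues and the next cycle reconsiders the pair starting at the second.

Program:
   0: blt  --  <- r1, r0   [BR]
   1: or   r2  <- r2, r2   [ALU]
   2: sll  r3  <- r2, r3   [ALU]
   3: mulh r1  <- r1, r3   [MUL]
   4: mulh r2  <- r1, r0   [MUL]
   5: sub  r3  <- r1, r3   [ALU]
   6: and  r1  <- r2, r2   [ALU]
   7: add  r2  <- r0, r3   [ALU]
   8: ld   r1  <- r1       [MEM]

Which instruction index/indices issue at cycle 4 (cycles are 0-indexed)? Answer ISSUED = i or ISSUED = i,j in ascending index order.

0. blt.BR;or.ALU @i0/i1  | dual
1. sll.ALU @i2  | RAW r3
2. mulh.MUL @i3  | no-port MUL/MUL
3. mulh.MUL;sub.ALU @i4/i5  | dual
4. and.ALU;add.ALU @i6/i7  | dual
5. ld.MEM @i8  | tail

ISSUED = 6,7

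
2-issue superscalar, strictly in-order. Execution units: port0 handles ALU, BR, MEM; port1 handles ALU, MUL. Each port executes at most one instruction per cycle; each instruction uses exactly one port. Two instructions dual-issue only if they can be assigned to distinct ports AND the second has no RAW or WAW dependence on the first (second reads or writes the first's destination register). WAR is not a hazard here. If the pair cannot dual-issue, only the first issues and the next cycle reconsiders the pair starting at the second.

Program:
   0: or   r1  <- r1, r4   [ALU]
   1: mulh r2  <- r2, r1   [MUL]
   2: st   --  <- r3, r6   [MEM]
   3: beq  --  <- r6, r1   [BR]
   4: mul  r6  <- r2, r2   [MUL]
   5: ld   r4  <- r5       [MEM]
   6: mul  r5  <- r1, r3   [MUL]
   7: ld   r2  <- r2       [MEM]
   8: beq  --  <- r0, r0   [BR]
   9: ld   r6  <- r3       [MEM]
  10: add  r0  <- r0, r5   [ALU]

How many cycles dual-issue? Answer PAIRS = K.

  cy0 -> i0 (or) RAW r1
  cy1 -> i1&i2 (mulh+st) dual
  cy2 -> i3&i4 (beq+mul) dual
  cy3 -> i5&i6 (ld+mul) dual
  cy4 -> i7 (ld) no-port MEM/BR
  cy5 -> i8 (beq) no-port BR/MEM
  cy6 -> i9&i10 (ld+add) dual

PAIRS = 4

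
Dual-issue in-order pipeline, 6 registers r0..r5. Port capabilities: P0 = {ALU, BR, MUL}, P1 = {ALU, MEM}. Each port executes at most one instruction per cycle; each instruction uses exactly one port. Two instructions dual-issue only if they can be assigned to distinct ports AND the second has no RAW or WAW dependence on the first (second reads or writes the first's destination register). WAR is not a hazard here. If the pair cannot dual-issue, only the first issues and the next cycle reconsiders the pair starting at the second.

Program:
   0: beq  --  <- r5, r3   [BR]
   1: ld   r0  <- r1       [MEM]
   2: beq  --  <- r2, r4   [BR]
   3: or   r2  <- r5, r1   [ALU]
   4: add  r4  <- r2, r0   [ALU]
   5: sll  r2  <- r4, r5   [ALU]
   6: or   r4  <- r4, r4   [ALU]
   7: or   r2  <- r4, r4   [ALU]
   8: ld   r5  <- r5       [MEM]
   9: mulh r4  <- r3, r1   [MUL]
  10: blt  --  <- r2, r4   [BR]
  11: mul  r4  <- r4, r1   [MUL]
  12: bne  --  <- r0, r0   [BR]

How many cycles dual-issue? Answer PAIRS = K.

PAIRS = 4

0. beq.BR ld.MEM @i0/i1  | 2-wide
1. beq.BR or.ALU @i2/i3  | 2-wide
2. add.ALU @i4  | RAW r4
3. sll.ALU or.ALU @i5/i6  | 2-wide
4. or.ALU ld.MEM @i7/i8  | 2-wide
5. mulh.MUL @i9  | no-port MUL/BR
6. blt.BR @i10  | no-port BR/MUL
7. mul.MUL @i11  | no-port MUL/BR
8. bne.BR @i12  | tail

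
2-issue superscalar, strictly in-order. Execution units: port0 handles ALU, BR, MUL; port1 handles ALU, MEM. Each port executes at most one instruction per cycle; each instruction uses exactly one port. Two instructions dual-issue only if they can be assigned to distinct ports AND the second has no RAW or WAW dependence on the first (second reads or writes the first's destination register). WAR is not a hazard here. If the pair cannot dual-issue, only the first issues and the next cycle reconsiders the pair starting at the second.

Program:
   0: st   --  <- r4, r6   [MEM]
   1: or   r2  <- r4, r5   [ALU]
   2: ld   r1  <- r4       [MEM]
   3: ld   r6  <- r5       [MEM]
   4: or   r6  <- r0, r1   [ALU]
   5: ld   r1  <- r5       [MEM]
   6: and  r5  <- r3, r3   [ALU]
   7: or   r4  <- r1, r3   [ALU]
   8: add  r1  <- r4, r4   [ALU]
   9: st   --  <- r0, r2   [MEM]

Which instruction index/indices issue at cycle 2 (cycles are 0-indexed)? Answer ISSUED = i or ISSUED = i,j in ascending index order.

#0 head=0: st.MEM;or.ALU i0+i1 2-wide
#1 head=2: ld.MEM i2 no-port MEM/MEM
#2 head=3: ld.MEM i3 WAW r6
#3 head=4: or.ALU;ld.MEM i4+i5 2-wide
#4 head=6: and.ALU;or.ALU i6+i7 2-wide
#5 head=8: add.ALU;st.MEM i8+i9 2-wide

ISSUED = 3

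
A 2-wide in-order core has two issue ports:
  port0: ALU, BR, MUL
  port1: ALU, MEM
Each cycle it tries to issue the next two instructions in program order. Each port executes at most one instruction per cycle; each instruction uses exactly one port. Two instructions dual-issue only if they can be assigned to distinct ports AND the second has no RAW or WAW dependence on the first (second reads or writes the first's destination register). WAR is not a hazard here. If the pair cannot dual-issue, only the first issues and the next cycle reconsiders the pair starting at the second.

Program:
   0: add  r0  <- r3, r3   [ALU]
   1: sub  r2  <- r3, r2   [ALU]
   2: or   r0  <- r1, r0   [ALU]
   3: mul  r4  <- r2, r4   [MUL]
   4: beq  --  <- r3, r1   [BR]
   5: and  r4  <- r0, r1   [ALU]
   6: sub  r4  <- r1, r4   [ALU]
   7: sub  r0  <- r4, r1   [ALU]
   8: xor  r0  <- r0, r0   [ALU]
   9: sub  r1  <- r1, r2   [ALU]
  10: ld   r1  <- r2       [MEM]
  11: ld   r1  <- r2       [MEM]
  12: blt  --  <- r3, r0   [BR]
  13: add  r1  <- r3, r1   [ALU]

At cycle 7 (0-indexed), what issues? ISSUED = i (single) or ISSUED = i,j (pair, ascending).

ISSUED = 11,12

#0 head=0: add/sub i0&i1 pair
#1 head=2: or/mul i2&i3 pair
#2 head=4: beq/and i4&i5 pair
#3 head=6: sub i6 RAW r4
#4 head=7: sub i7 RAW+WAW r0
#5 head=8: xor/sub i8&i9 pair
#6 head=10: ld i10 no-port MEM/MEM
#7 head=11: ld/blt i11&i12 pair
#8 head=13: add i13 tail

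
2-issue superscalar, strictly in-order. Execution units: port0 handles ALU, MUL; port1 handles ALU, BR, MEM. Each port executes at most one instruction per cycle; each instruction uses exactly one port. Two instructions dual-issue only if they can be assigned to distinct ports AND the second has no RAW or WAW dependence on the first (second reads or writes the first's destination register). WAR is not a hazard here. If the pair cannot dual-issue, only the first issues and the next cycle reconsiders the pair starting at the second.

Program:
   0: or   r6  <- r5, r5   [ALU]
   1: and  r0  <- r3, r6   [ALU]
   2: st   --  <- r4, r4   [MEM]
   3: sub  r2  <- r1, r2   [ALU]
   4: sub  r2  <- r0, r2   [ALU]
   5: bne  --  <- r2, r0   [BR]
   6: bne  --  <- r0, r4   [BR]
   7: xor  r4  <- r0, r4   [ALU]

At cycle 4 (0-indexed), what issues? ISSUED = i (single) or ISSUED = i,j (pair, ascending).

ISSUED = 5

[0] i0  or  -- RAW r6
[1] i1,i2  and/st  -- 2-wide
[2] i3  sub  -- RAW+WAW r2
[3] i4  sub  -- RAW r2
[4] i5  bne  -- no-port BR/BR
[5] i6,i7  bne/xor  -- 2-wide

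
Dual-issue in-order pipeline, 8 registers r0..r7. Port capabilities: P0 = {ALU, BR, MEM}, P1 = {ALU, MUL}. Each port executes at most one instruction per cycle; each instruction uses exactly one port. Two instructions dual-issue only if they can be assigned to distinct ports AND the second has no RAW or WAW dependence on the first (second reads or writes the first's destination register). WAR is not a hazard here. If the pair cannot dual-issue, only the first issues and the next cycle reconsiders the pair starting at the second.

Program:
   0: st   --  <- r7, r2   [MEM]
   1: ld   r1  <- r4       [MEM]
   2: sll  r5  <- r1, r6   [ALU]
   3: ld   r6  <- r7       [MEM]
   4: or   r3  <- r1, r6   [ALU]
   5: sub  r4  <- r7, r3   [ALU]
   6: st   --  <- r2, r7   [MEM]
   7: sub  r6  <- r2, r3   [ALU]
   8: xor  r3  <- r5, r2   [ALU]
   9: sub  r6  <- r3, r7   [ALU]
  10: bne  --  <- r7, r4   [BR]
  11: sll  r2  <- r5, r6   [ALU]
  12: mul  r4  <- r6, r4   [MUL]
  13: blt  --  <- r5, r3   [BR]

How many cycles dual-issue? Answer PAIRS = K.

[0] i0  st  -- no-port MEM/MEM
[1] i1  ld  -- RAW r1
[2] i2/i3  sll/ld  -- dual
[3] i4  or  -- RAW r3
[4] i5/i6  sub/st  -- dual
[5] i7/i8  sub/xor  -- dual
[6] i9/i10  sub/bne  -- dual
[7] i11/i12  sll/mul  -- dual
[8] i13  blt  -- tail

PAIRS = 5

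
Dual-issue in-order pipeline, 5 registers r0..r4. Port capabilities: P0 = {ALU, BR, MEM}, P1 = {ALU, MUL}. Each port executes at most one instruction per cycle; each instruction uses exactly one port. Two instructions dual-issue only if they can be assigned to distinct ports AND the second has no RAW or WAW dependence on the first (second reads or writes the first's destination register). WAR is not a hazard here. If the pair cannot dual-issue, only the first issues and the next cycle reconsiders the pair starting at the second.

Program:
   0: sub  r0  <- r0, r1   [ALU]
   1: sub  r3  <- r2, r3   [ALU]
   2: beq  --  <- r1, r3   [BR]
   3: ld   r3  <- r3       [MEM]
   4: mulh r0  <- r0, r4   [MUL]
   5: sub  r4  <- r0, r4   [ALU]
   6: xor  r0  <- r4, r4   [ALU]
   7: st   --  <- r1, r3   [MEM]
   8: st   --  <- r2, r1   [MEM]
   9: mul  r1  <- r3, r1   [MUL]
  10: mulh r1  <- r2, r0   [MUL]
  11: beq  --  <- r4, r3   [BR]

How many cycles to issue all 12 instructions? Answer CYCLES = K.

t=0 i0+i1:sub.ALU;sub.ALU ; 2-wide
t=1 i2:beq.BR ; no-port BR/MEM
t=2 i3+i4:ld.MEM;mulh.MUL ; 2-wide
t=3 i5:sub.ALU ; RAW r4
t=4 i6+i7:xor.ALU;st.MEM ; 2-wide
t=5 i8+i9:st.MEM;mul.MUL ; 2-wide
t=6 i10+i11:mulh.MUL;beq.BR ; 2-wide

CYCLES = 7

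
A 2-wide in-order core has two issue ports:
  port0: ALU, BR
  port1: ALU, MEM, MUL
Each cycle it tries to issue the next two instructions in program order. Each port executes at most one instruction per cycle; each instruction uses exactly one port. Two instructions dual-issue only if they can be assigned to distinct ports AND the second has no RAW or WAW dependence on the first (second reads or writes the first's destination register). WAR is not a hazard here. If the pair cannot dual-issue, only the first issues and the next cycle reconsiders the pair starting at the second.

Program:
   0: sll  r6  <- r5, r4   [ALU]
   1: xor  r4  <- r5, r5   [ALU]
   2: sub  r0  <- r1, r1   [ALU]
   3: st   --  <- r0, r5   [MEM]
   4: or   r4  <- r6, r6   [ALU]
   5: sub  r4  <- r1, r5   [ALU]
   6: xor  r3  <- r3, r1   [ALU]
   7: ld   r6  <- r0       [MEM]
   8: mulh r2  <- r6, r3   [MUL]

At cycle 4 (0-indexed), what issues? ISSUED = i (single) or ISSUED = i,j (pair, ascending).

c0: i0+i1 sll.ALU xor.ALU  pair
c1: i2 sub.ALU  RAW r0
c2: i3+i4 st.MEM or.ALU  pair
c3: i5+i6 sub.ALU xor.ALU  pair
c4: i7 ld.MEM  no-port MEM/MUL
c5: i8 mulh.MUL  tail

ISSUED = 7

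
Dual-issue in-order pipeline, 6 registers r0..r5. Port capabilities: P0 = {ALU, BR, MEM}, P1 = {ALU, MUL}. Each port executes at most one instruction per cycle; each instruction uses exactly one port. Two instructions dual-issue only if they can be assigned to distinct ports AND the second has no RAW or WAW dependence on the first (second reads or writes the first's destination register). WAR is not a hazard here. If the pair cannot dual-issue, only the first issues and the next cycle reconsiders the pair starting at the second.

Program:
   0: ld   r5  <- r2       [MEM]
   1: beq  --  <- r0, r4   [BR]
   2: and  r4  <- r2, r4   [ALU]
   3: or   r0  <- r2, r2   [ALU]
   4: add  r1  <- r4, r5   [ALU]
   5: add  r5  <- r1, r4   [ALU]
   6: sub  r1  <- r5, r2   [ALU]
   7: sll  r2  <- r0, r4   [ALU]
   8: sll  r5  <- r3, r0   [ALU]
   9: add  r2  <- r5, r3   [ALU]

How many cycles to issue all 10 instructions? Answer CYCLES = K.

CYCLES = 7

[0] i0  ld.MEM  -- no-port MEM/BR
[1] i1/i2  beq.BR+and.ALU  -- 2-wide
[2] i3/i4  or.ALU+add.ALU  -- 2-wide
[3] i5  add.ALU  -- RAW r5
[4] i6/i7  sub.ALU+sll.ALU  -- 2-wide
[5] i8  sll.ALU  -- RAW r5
[6] i9  add.ALU  -- tail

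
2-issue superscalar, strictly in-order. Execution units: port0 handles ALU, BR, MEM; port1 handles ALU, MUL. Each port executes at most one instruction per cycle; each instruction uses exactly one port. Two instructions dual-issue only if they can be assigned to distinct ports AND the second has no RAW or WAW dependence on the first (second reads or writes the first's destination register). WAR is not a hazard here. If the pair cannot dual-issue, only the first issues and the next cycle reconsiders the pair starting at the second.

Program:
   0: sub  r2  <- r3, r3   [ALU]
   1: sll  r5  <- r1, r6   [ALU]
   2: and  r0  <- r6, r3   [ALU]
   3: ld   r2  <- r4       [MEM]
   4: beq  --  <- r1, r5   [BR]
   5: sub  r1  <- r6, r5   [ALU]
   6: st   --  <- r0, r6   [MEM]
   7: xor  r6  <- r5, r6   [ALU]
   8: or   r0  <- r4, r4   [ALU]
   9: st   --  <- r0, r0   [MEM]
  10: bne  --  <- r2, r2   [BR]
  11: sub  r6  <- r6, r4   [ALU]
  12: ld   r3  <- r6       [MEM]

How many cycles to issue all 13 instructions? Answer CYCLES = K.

t=0 i0,i1:sub.ALU/sll.ALU ; 2-wide
t=1 i2,i3:and.ALU/ld.MEM ; 2-wide
t=2 i4,i5:beq.BR/sub.ALU ; 2-wide
t=3 i6,i7:st.MEM/xor.ALU ; 2-wide
t=4 i8:or.ALU ; RAW r0
t=5 i9:st.MEM ; no-port MEM/BR
t=6 i10,i11:bne.BR/sub.ALU ; 2-wide
t=7 i12:ld.MEM ; tail

CYCLES = 8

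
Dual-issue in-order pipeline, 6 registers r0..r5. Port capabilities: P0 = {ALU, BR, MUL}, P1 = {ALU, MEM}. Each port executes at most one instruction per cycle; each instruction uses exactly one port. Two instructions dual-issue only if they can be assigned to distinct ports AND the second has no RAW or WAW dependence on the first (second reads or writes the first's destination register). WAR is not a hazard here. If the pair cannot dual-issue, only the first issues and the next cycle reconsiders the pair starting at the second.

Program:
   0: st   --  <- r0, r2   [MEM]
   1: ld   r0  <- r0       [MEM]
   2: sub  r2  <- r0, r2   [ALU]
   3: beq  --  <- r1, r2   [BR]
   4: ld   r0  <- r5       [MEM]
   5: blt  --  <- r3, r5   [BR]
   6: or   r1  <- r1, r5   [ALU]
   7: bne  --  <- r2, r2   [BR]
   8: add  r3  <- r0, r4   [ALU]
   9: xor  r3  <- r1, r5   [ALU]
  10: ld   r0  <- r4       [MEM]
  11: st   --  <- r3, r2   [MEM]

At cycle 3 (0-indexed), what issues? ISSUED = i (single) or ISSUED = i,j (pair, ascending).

#0 head=0: st i0 no-port MEM/MEM
#1 head=1: ld i1 RAW r0
#2 head=2: sub i2 RAW r2
#3 head=3: beq+ld i3,i4 dual
#4 head=5: blt+or i5,i6 dual
#5 head=7: bne+add i7,i8 dual
#6 head=9: xor+ld i9,i10 dual
#7 head=11: st i11 tail

ISSUED = 3,4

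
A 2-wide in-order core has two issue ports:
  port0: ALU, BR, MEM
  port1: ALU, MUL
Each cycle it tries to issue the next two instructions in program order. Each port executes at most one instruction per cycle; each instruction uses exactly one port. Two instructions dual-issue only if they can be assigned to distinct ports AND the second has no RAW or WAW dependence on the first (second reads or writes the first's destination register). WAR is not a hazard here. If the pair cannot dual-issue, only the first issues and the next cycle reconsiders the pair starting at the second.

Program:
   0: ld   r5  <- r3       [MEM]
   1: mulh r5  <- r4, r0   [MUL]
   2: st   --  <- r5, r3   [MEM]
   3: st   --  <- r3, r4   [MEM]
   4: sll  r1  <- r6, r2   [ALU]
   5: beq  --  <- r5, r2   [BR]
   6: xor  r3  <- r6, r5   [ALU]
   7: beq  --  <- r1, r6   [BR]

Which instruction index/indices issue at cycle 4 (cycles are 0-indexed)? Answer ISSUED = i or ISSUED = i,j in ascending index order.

c0: i0 ld.MEM  WAW r5
c1: i1 mulh.MUL  RAW r5
c2: i2 st.MEM  no-port MEM/MEM
c3: i3+i4 st.MEM;sll.ALU  2-wide
c4: i5+i6 beq.BR;xor.ALU  2-wide
c5: i7 beq.BR  tail

ISSUED = 5,6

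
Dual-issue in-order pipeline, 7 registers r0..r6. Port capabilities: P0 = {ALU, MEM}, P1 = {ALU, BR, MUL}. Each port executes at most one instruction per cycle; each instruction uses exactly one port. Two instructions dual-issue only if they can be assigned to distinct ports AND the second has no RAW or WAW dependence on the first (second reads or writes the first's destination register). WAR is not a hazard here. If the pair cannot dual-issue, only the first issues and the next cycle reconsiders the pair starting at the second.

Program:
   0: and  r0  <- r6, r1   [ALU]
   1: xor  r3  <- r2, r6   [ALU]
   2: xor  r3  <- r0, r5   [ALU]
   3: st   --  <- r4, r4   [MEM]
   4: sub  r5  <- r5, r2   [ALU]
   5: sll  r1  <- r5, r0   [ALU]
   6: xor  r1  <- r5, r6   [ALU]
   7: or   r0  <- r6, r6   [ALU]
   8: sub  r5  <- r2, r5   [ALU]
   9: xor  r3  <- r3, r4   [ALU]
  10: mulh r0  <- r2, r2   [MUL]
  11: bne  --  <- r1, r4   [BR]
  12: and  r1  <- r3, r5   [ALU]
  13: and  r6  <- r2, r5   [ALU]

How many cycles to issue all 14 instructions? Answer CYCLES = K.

[0] i0&i1  and.ALU/xor.ALU  -- dual
[1] i2&i3  xor.ALU/st.MEM  -- dual
[2] i4  sub.ALU  -- RAW r5
[3] i5  sll.ALU  -- WAW r1
[4] i6&i7  xor.ALU/or.ALU  -- dual
[5] i8&i9  sub.ALU/xor.ALU  -- dual
[6] i10  mulh.MUL  -- no-port MUL/BR
[7] i11&i12  bne.BR/and.ALU  -- dual
[8] i13  and.ALU  -- tail

CYCLES = 9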